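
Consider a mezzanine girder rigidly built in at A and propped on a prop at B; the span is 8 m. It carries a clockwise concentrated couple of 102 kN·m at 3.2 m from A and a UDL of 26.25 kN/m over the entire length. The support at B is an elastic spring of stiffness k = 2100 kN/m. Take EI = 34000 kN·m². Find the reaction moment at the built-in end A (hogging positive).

Remove the prop at B; the released (primary) structure is a cantilever built in at A.
Primary-structure tip deflection at B by superposition:
  clockwise couple 102 at a = 3.2: M₀a(2L − a)/(2EI) = 2089/EI
  UDL 26.25: wL⁴/(8EI) = 13440/EI
  δ_0 = 15529/EI
Tip deflection under a unit load at B: L³/(3EI) = 170.7/EI.
With EI = 34000 kN·m²: δ_0 = 0.45673 m and δ_{BB} = 0.00502 m/kN.
Compatibility — the spring shortens by R_B/k under the reaction it provides: δ_0 − R_B·δ_{BB} = R_B/k. With 1/k = 0.000476 m/kN, R_B = δ_0 / (δ_{BB} + 1/k) = 0.45673 / (0.00502 + 0.000476) = 83.11 kN.
Moment equilibrium about A: M_A = Σ(load moments about A) − R_B·L = 942 − 83.11×8 = 277.2 kN·m.

M_A = 277.2 kN·m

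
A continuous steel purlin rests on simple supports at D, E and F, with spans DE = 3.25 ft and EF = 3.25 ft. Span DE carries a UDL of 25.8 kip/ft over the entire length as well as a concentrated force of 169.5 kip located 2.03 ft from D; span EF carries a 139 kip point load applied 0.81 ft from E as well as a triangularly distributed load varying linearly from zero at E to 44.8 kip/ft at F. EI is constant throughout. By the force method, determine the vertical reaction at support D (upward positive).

R_D = 68.54 kip

Take M_E as the redundant. Released structure: two simple spans DE and EF with a hinge at E.
End slopes at the hinge E, treating each span as simply supported:
  span DE: UDL 25.8: wL³/(24EI) = 36.9/EI
  span DE: point load 169.5 at a = 2.03: Pab(L + a)/(6LEI) = 113.7/EI
  span EF: point load 139 at a = 0.81: Pab(L + b)/(6LEI) = 80.16/EI
  span EF: triangular load, peak 44.8: 7w₀L³/(360EI) = 29.9/EI
  relative rotation θ_0 = (150.6 + 110.1)/EI = 260.6/EI
A unit hogging moment at E produces rotation L₁/(3EI) + L₂/(3EI) = 2.167/EI.
Compatibility: M_E·(L₁+L₂)/(3EI) = θ_0, giving M_E = 120.3 kip·ft (hogging).
Span DE, ΣM about D with M_E applied at E: R_E^{DE}·3.25 = 480.3 + 120.3, so R_E^{DE} = 184.8 kip and R_D = 253.3 − 184.8 = 68.54 kip.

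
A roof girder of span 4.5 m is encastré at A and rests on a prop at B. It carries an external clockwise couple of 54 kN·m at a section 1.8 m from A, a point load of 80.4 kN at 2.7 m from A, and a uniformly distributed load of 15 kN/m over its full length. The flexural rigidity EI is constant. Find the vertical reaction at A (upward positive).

R_A = 76.33 kN

Choose R_B as the redundant. The primary structure is the cantilever fixed at A.
Free-end deflection of the primary structure under the applied loading (downward +):
  clockwise couple 54 at a = 1.8: M₀a(2L − a)/(2EI) = 349.9/EI
  point load 80.4 at a = 2.7: Pa²(3L − a)/(6EI) = 1055/EI
  UDL 15: wL⁴/(8EI) = 768.9/EI
  δ_0 = 2174/EI
Tip deflection under a unit load at B: L³/(3EI) = 30.38/EI.
Compatibility at B: δ_0 − R_B·δ_{BB} = 0, so R_B = 2174/30.38 = 71.57 kN.
Vertical equilibrium: R_A = ΣP − R_B = 147.9 − 71.57 = 76.33 kN.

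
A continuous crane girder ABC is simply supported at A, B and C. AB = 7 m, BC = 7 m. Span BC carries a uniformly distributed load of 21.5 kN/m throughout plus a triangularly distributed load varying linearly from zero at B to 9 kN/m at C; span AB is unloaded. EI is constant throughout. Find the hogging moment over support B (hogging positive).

M_B = 78.71 kN·m

Release continuity at B by inserting a hinge; the redundant is the internal moment M_B. The primary structure is two simply-supported spans AB and BC.
Rotations at B on the released spans (each span's end-slope, ×1/EI):
  span BC: UDL 21.5: wL³/(24EI) = 307.3/EI
  span BC: triangular load, peak 9: 7w₀L³/(360EI) = 60.02/EI
  relative rotation θ_0 = (0 + 367.3)/EI = 367.3/EI
A unit hogging moment at B produces rotation L₁/(3EI) + L₂/(3EI) = 4.667/EI.
Slope continuity at B: θ_0 = M_B·4.667/EI, so M_B = 367.3/4.667 = 78.71 kN·m (hogging).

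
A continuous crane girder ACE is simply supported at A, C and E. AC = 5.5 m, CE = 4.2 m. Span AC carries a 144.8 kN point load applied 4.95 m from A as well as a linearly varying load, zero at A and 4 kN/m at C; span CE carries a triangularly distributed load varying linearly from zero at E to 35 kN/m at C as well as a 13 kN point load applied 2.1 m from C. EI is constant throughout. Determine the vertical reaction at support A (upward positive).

Release continuity at C by inserting a hinge; the redundant is the internal moment M_C. The primary structure is two simply-supported spans AC and CE.
Discontinuity in slope at C on the released structure — sum the simple-span end rotations:
  span AC: point load 144.8 at a = 4.95: Pab(L + a)/(6LEI) = 124.8/EI
  span AC: triangular load, peak 4: w₀L³/(45EI) = 14.79/EI
  span CE: triangular load, peak 35: w₀L³/(45EI) = 57.62/EI
  span CE: point load 13 at a = 2.1: Pab(L + b)/(6LEI) = 14.33/EI
  relative rotation θ_0 = (139.6 + 71.96)/EI = 211.6/EI
A unit hogging moment at C produces rotation L₁/(3EI) + L₂/(3EI) = 3.233/EI.
Compatibility: M_C·(L₁+L₂)/(3EI) = θ_0, giving M_C = 65.44 kN·m (hogging).
Span AC, ΣM about A with M_C applied at C: R_C^{AC}·5.5 = 757.1 + 65.44, so R_C^{AC} = 149.6 kN and R_A = 155.8 − 149.6 = 6.249 kN.

R_A = 6.249 kN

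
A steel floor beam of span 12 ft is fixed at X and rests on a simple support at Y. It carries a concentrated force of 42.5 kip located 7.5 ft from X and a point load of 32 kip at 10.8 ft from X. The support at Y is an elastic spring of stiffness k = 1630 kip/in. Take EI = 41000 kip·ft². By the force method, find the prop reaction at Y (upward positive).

R_Y = 46.76 kip

Release the roller at Y. Primary structure: cantilever fixed at X.
Primary-structure tip deflection at Y by superposition:
  point load 42.5 at a = 7.5: Pa²(3L − a)/(6EI) = 11355/EI
  point load 32 at a = 10.8: Pa²(3L − a)/(6EI) = 15676/EI
  δ_0 = 27032/EI
Flexibility coefficient — unit upward force at Y: δ_{YY} = L³/(3EI) = 576/EI.
With EI = 41000 kip·ft²: δ_0 = 0.65931 ft and δ_{YY} = 0.014049 ft/kip.
Compatibility — the spring shortens by R_Y/k under the reaction it provides: δ_0 − R_Y·δ_{YY} = R_Y/k. With 1/k = 1/(1630×12) ft/kip = 0.000051 ft/kip, R_Y = δ_0 / (δ_{YY} + 1/k) = 0.65931 / (0.014049 + 0.000051) = 46.76 kip.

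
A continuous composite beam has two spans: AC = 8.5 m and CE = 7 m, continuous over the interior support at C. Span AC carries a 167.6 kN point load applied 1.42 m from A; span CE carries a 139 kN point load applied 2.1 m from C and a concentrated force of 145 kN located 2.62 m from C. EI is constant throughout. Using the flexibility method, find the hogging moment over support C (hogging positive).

M_C = 229.1 kN·m

Release continuity at C by inserting a hinge; the redundant is the internal moment M_C. The primary structure is two simply-supported spans AC and CE.
Rotations at C on the released spans (each span's end-slope, ×1/EI):
  span AC: point load 167.6 at a = 1.42: Pab(L + a)/(6LEI) = 327.7/EI
  span CE: point load 139 at a = 2.1: Pab(L + b)/(6LEI) = 405.3/EI
  span CE: point load 145 at a = 2.62: Pab(L + b)/(6LEI) = 450.9/EI
  relative rotation θ_0 = (327.7 + 856.1)/EI = 1184/EI
A unit hogging moment at C produces rotation L₁/(3EI) + L₂/(3EI) = 5.167/EI.
Compatibility: M_C·(L₁+L₂)/(3EI) = θ_0, giving M_C = 229.1 kN·m (hogging).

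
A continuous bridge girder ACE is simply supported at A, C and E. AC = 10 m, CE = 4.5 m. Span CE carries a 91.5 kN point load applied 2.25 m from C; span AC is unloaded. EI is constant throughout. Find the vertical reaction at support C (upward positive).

Release continuity at C by inserting a hinge; the redundant is the internal moment M_C. The primary structure is two simply-supported spans AC and CE.
Rotations at C on the released spans (each span's end-slope, ×1/EI):
  span CE: point load 91.5 at a = 2.25: Pab(L + b)/(6LEI) = 115.8/EI
  relative rotation θ_0 = (0 + 115.8)/EI = 115.8/EI
A unit hogging moment at C produces rotation L₁/(3EI) + L₂/(3EI) = 4.833/EI.
Slope continuity at C: θ_0 = M_C·4.833/EI, so M_C = 115.8/4.833 = 23.96 kN·m (hogging).
Span AC, ΣM about A with M_C applied at C: R_C^{AC}·10 = 0 + 23.96, so R_C^{AC} = 2.396 kN and R_A = 0 − 2.396 = -2.396 kN.
Span CE, ΣM about E: R_C^{CE}·4.5 = 205.9 + 23.96, so R_C^{CE} = 51.07 kN and R_E = 91.5 − 51.07 = 40.43 kN.
R_C = 2.396 + 51.07 = 53.47 kN.

R_C = 53.47 kN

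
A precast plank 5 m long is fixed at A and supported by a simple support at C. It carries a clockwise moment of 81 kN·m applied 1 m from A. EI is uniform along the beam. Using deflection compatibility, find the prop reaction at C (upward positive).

Release the roller at C. Primary structure: cantilever fixed at A.
Primary-structure tip deflection at C by superposition:
  clockwise couple 81 at a = 1: M₀a(2L − a)/(2EI) = 364.5/EI
Tip deflection under a unit load at C: L³/(3EI) = 41.67/EI.
Compatibility at C: δ_0 − R_C·δ_{CC} = 0, so R_C = 364.5/41.67 = 8.748 kN.

R_C = 8.748 kN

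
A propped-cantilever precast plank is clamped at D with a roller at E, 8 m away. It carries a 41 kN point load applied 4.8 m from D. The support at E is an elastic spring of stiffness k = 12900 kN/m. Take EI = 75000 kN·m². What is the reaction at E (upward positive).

R_E = 17.13 kN

Release the roller at E. Primary structure: cantilever fixed at D.
Primary-structure tip deflection at E by superposition:
  point load 41 at a = 4.8: Pa²(3L − a)/(6EI) = 3023/EI
Flexibility coefficient — unit upward force at E: δ_{EE} = L³/(3EI) = 170.7/EI.
With EI = 75000 kN·m²: δ_0 = 0.040305 m and δ_{EE} = 0.002276 m/kN.
Compatibility — the spring shortens by R_E/k under the reaction it provides: δ_0 − R_E·δ_{EE} = R_E/k. With 1/k = 0.000078 m/kN, R_E = δ_0 / (δ_{EE} + 1/k) = 0.040305 / (0.002276 + 0.000078) = 17.13 kN.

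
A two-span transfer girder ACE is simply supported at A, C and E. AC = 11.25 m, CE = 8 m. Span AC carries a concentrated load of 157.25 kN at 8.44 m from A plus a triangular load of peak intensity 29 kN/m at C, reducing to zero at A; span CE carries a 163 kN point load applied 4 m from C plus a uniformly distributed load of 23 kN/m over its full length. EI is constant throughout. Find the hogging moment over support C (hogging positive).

M_C = 490.6 kN·m

Insert a hinge at C; M_C is the redundant, and each span becomes simply supported.
End slopes at the hinge C, treating each span as simply supported:
  span AC: point load 157.25 at a = 8.44: Pab(L + a)/(6LEI) = 1088/EI
  span AC: triangular load, peak 29: w₀L³/(45EI) = 917.6/EI
  span CE: point load 163 at a = 4: Pab(L + b)/(6LEI) = 652/EI
  span CE: UDL 23: wL³/(24EI) = 490.7/EI
  relative rotation θ_0 = (2005 + 1143)/EI = 3148/EI
A unit hogging moment at C produces rotation L₁/(3EI) + L₂/(3EI) = 6.417/EI.
Compatibility: M_C·(L₁+L₂)/(3EI) = θ_0, giving M_C = 490.6 kN·m (hogging).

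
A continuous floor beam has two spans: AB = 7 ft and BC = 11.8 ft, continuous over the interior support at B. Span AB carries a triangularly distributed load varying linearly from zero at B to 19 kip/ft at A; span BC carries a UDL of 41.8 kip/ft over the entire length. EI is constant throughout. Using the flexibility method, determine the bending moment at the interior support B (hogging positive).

Take M_B as the redundant. Released structure: two simple spans AB and BC with a hinge at B.
End slopes at the hinge B, treating each span as simply supported:
  span AB: triangular load, peak 19: 7w₀L³/(360EI) = 126.7/EI
  span BC: UDL 41.8: wL³/(24EI) = 2862/EI
  relative rotation θ_0 = (126.7 + 2862)/EI = 2988/EI
A unit hogging moment at B produces rotation L₁/(3EI) + L₂/(3EI) = 6.267/EI.
Compatibility: M_B·(L₁+L₂)/(3EI) = θ_0, giving M_B = 476.9 kip·ft (hogging).

M_B = 476.9 kip·ft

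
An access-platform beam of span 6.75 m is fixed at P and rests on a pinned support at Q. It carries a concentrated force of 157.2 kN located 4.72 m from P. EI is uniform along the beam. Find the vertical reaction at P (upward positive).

Choose R_Q as the redundant. The primary structure is the cantilever fixed at P.
Deflection at Q on the released cantilever, summing each load's contribution:
  point load 157.2 at a = 4.72: Pa²(3L − a)/(6EI) = 9065/EI
Tip deflection under a unit load at Q: L³/(3EI) = 102.5/EI.
The prop prevents deflection at Q: R_Q = δ_0/δ_{QQ} = 9065/102.5 = 88.42 kN.
Vertical equilibrium: R_P = ΣP − R_Q = 157.2 − 88.42 = 68.78 kN.

R_P = 68.78 kN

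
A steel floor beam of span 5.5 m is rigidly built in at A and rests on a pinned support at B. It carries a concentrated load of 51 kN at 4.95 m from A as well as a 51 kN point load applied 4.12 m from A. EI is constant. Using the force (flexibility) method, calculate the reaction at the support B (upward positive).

R_B = 75.58 kN

Remove the prop at B; the released (primary) structure is a cantilever built in at A.
Free-end deflection of the primary structure under the applied loading (downward +):
  point load 51 at a = 4.95: Pa²(3L − a)/(6EI) = 2406/EI
  point load 51 at a = 4.12: Pa²(3L − a)/(6EI) = 1786/EI
  δ_0 = 4192/EI
Tip deflection under a unit load at B: L³/(3EI) = 55.46/EI.
Compatibility at B: δ_0 − R_B·δ_{BB} = 0, so R_B = 4192/55.46 = 75.58 kN.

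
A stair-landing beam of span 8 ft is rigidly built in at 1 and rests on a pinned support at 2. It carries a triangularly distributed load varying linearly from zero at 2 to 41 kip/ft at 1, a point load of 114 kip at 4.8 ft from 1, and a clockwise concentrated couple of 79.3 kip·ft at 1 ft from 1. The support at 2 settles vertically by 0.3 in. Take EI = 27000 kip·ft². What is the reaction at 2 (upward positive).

Release the roller at 2. Primary structure: cantilever fixed at 1.
Primary-structure tip deflection at 2 by superposition:
  triangular load, peak 41 at the fixed end: w₀L⁴/(30EI) = 5598/EI
  point load 114 at a = 4.8: Pa²(3L − a)/(6EI) = 8405/EI
  clockwise couple 79.3 at a = 1: M₀a(2L − a)/(2EI) = 594.8/EI
  δ_0 = 14598/EI
Flexibility coefficient — unit upward force at 2: δ_{22} = L³/(3EI) = 170.7/EI.
With EI = 27000 kip·ft²: δ_0 = 0.54065 ft and δ_{22} = 0.006321 ft/kip.
Compatibility — the beam at 2 must follow the support down by 0.025 ft: δ_0 − R_2·δ_{22} = 0.025, so R_2 = (0.54065 − 0.025)/0.006321 = 81.58 kip.

R_2 = 81.58 kip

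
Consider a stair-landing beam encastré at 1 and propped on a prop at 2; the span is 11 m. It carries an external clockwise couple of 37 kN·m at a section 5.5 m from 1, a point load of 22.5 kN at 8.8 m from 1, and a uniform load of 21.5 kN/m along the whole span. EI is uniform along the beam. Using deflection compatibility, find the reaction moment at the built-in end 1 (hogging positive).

Release the roller at 2. Primary structure: cantilever fixed at 1.
Primary-structure tip deflection at 2 by superposition:
  clockwise couple 37 at a = 5.5: M₀a(2L − a)/(2EI) = 1679/EI
  point load 22.5 at a = 8.8: Pa²(3L − a)/(6EI) = 7028/EI
  UDL 21.5: wL⁴/(8EI) = 39348/EI
  δ_0 = 48054/EI
Flexibility coefficient — unit upward force at 2: δ_{22} = L³/(3EI) = 443.7/EI.
The prop prevents deflection at 2: R_2 = δ_0/δ_{22} = 48054/443.7 = 108.3 kN.
Moment equilibrium about 1: M_1 = Σ(load moments about 1) − R_2·L = 1536 − 108.3×11 = 344.3 kN·m.

M_1 = 344.3 kN·m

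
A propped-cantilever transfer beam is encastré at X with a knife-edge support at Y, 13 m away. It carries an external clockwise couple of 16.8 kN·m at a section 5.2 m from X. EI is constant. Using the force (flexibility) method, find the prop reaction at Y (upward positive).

Take the reaction at Y as the redundant and release it; the primary structure is a cantilever fixed at X.
Downward deflection at the released point Y due to the loads:
  clockwise couple 16.8 at a = 5.2: M₀a(2L − a)/(2EI) = 908.5/EI
Tip deflection under a unit load at Y: L³/(3EI) = 732.3/EI.
Compatibility at Y: δ_0 − R_Y·δ_{YY} = 0, so R_Y = 908.5/732.3 = 1.241 kN.

R_Y = 1.241 kN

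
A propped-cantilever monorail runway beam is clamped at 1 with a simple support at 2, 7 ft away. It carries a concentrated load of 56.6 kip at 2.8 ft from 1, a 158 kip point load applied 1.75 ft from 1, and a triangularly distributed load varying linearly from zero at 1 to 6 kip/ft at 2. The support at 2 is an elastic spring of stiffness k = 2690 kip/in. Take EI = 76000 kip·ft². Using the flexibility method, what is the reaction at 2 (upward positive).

R_2 = 36.16 kip

Choose R_2 as the redundant. The primary structure is the cantilever fixed at 1.
Downward deflection at the released point 2 due to the loads:
  point load 56.6 at a = 2.8: Pa²(3L − a)/(6EI) = 1346/EI
  point load 158 at a = 1.75: Pa²(3L − a)/(6EI) = 1552/EI
  triangular load, peak 6 at the free end: 11w₀L⁴/(120EI) = 1321/EI
  δ_0 = 4219/EI
Tip deflection under a unit load at 2: L³/(3EI) = 114.3/EI.
With EI = 76000 kip·ft²: δ_0 = 0.055513 ft and δ_{22} = 0.001504 ft/kip.
Compatibility — the spring shortens by R_2/k under the reaction it provides: δ_0 − R_2·δ_{22} = R_2/k. With 1/k = 1/(2690×12) ft/kip = 0.000031 ft/kip, R_2 = δ_0 / (δ_{22} + 1/k) = 0.055513 / (0.001504 + 0.000031) = 36.16 kip.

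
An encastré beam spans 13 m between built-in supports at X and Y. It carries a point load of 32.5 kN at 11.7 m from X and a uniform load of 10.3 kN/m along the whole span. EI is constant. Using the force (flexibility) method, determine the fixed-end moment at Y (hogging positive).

M_Y = 179.3 kN·m

Release both end moments; the primary structure is a simply-supported span XY with redundants M_X and M_Y.
On the primary (simply-supported) span, the end slopes from the loading are:
  at X: point load 32.5 at a = 11.7: Pab(L + b)/(6LEI) = 90.63/EI
  at Y: point load 32.5 at a = 11.7: Pab(L + a)/(6LEI) = 156.5/EI
  at X: UDL 10.3: wL³/(24EI) = 942.9/EI
  at Y: UDL 10.3: wL³/(24EI) = 942.9/EI
  θ_X0 = 1034/EI,  θ_Y0 = 1099/EI
Flexibility coefficients: a unit moment at one end gives L/(3EI) there and L/(6EI) at the far end, so f₁₁ = f₂₂ = 4.333/EI and f₁₂ = f₂₁ = 2.167/EI.
Compatibility — zero rotation at each built-in end:
  4.333 M_X + 2.167 M_Y = 1034
  2.167 M_X + 4.333 M_Y = 1099
Solving the pair gives M_X = 148.9 kN·m and M_Y = 179.3 kN·m (hogging).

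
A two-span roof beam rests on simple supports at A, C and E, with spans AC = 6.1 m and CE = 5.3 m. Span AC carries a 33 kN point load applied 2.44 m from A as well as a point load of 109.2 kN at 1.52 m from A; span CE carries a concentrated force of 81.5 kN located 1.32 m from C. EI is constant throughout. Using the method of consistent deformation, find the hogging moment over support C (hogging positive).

Release continuity at C by inserting a hinge; the redundant is the internal moment M_C. The primary structure is two simply-supported spans AC and CE.
Rotations at C on the released spans (each span's end-slope, ×1/EI):
  span AC: point load 33 at a = 2.44: Pab(L + a)/(6LEI) = 68.76/EI
  span AC: point load 109.2 at a = 1.52: Pab(L + a)/(6LEI) = 158.3/EI
  span CE: point load 81.5 at a = 1.32: Pab(L + b)/(6LEI) = 124.9/EI
  relative rotation θ_0 = (227 + 124.9)/EI = 352/EI
A unit hogging moment at C produces rotation L₁/(3EI) + L₂/(3EI) = 3.8/EI.
Slope continuity at C: θ_0 = M_C·3.8/EI, so M_C = 352/3.8 = 92.63 kN·m (hogging).

M_C = 92.63 kN·m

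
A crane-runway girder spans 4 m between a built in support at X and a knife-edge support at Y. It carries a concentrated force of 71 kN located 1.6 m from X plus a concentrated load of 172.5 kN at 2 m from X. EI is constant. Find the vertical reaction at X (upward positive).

Remove the prop at Y; the released (primary) structure is a cantilever built in at X.
Free-end deflection of the primary structure under the applied loading (downward +):
  point load 71 at a = 1.6: Pa²(3L − a)/(6EI) = 315.1/EI
  point load 172.5 at a = 2: Pa²(3L − a)/(6EI) = 1150/EI
  δ_0 = 1465/EI
Tip deflection under a unit load at Y: L³/(3EI) = 21.33/EI.
Compatibility at Y: δ_0 − R_Y·δ_{YY} = 0, so R_Y = 1465/21.33 = 68.67 kN.
Vertical equilibrium: R_X = ΣP − R_Y = 243.5 − 68.67 = 174.8 kN.

R_X = 174.8 kN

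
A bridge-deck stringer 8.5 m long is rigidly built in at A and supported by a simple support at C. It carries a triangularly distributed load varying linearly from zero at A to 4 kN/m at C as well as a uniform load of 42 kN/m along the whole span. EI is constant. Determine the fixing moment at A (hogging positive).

M_A = 396.2 kN·m

Take the reaction at C as the redundant and release it; the primary structure is a cantilever fixed at A.
Downward deflection at the released point C due to the loads:
  triangular load, peak 4 at the free end: 11w₀L⁴/(120EI) = 1914/EI
  UDL 42: wL⁴/(8EI) = 27405/EI
  δ_0 = 29319/EI
Tip deflection under a unit load at C: L³/(3EI) = 204.7/EI.
Compatibility at C: δ_0 − R_C·δ_{CC} = 0, so R_C = 29319/204.7 = 143.2 kN.
Moment equilibrium about A: M_A = Σ(load moments about A) − R_C·L = 1614 − 143.2×8.5 = 396.2 kN·m.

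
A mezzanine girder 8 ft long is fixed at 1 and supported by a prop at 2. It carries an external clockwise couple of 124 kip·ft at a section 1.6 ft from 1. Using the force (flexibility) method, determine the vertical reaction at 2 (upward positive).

Remove the prop at 2; the released (primary) structure is a cantilever built in at 1.
Deflection at 2 on the released cantilever, summing each load's contribution:
  clockwise couple 124 at a = 1.6: M₀a(2L − a)/(2EI) = 1428/EI
Tip deflection under a unit load at 2: L³/(3EI) = 170.7/EI.
The prop prevents deflection at 2: R_2 = δ_0/δ_{22} = 1428/170.7 = 8.37 kip.

R_2 = 8.37 kip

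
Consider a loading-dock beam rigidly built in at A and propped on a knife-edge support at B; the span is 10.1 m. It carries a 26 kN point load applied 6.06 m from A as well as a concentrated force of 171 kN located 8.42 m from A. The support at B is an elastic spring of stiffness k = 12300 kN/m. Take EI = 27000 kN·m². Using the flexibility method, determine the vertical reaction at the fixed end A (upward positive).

R_A = 57.93 kN

Release the roller at B. Primary structure: cantilever fixed at A.
Primary-structure tip deflection at B by superposition:
  point load 26 at a = 6.06: Pa²(3L − a)/(6EI) = 3857/EI
  point load 171 at a = 8.42: Pa²(3L − a)/(6EI) = 44210/EI
  δ_0 = 48067/EI
Tip deflection under a unit load at B: L³/(3EI) = 343.4/EI.
With EI = 27000 kN·m²: δ_0 = 1.7803 m and δ_{BB} = 0.01272 m/kN.
Compatibility — the spring shortens by R_B/k under the reaction it provides: δ_0 − R_B·δ_{BB} = R_B/k. With 1/k = 0.000081 m/kN, R_B = δ_0 / (δ_{BB} + 1/k) = 1.7803 / (0.01272 + 0.000081) = 139.1 kN.
Vertical equilibrium: R_A = ΣP − R_B = 197 − 139.1 = 57.93 kN.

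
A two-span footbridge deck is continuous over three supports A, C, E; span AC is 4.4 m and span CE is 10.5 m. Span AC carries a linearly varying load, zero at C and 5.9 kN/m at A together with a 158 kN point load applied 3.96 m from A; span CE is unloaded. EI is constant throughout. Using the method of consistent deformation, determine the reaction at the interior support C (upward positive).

R_C = 152.8 kN

Release continuity at C by inserting a hinge; the redundant is the internal moment M_C. The primary structure is two simply-supported spans AC and CE.
Discontinuity in slope at C on the released structure — sum the simple-span end rotations:
  span AC: triangular load, peak 5.9: 7w₀L³/(360EI) = 9.772/EI
  span AC: point load 158 at a = 3.96: Pab(L + a)/(6LEI) = 87.18/EI
  relative rotation θ_0 = (96.95 + 0)/EI = 96.95/EI
A unit hogging moment at C produces rotation L₁/(3EI) + L₂/(3EI) = 4.967/EI.
Compatibility: M_C·(L₁+L₂)/(3EI) = θ_0, giving M_C = 19.52 kN·m (hogging).
Span AC, ΣM about A with M_C applied at C: R_C^{AC}·4.4 = 644.7 + 19.52, so R_C^{AC} = 151 kN and R_A = 171 − 151 = 20.02 kN.
Span CE, ΣM about E: R_C^{CE}·10.5 = 0 + 19.52, so R_C^{CE} = 1.859 kN and R_E = 0 − 1.859 = -1.859 kN.
R_C = 151 + 1.859 = 152.8 kN.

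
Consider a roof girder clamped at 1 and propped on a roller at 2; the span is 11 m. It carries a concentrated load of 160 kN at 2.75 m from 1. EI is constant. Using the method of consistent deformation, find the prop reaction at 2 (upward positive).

R_2 = 13.75 kN

Choose R_2 as the redundant. The primary structure is the cantilever fixed at 1.
Primary-structure tip deflection at 2 by superposition:
  point load 160 at a = 2.75: Pa²(3L − a)/(6EI) = 6100/EI
Flexibility coefficient — unit upward force at 2: δ_{22} = L³/(3EI) = 443.7/EI.
Compatibility at 2: δ_0 − R_2·δ_{22} = 0, so R_2 = 6100/443.7 = 13.75 kN.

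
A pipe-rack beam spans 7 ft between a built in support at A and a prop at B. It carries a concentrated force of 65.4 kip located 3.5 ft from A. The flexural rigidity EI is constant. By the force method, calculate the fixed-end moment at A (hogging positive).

Take the reaction at B as the redundant and release it; the primary structure is a cantilever fixed at A.
Primary-structure tip deflection at B by superposition:
  point load 65.4 at a = 3.5: Pa²(3L − a)/(6EI) = 2337/EI
Tip deflection under a unit load at B: L³/(3EI) = 114.3/EI.
The prop prevents deflection at B: R_B = δ_0/δ_{BB} = 2337/114.3 = 20.44 kip.
Moment equilibrium about A: M_A = Σ(load moments about A) − R_B·L = 228.9 − 20.44×7 = 85.84 kip·ft.

M_A = 85.84 kip·ft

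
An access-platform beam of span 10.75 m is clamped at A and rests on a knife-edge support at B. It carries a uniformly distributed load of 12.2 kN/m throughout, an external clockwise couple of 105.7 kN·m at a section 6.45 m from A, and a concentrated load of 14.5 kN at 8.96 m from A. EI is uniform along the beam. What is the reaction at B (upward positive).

R_B = 72.48 kN

Choose R_B as the redundant. The primary structure is the cantilever fixed at A.
Free-end deflection of the primary structure under the applied loading (downward +):
  UDL 12.2: wL⁴/(8EI) = 20366/EI
  clockwise couple 105.7 at a = 6.45: M₀a(2L − a)/(2EI) = 5130/EI
  point load 14.5 at a = 8.96: Pa²(3L − a)/(6EI) = 4519/EI
  δ_0 = 30015/EI
Flexibility coefficient — unit upward force at B: δ_{BB} = L³/(3EI) = 414.1/EI.
Compatibility at B: δ_0 − R_B·δ_{BB} = 0, so R_B = 30015/414.1 = 72.48 kN.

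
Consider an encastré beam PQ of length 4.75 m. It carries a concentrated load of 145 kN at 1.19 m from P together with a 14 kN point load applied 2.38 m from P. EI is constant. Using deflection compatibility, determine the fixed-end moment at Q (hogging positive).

Take the two fixed-end moments M_P, M_Q as redundants; the released structure is the simple span PQ.
Simple-span end rotations at P and Q under the given loads:
  at P: point load 145 at a = 1.19: Pab(L + b)/(6LEI) = 179.1/EI
  at Q: point load 145 at a = 1.19: Pab(L + a)/(6LEI) = 128/EI
  at P: point load 14 at a = 2.38: Pab(L + b)/(6LEI) = 19.73/EI
  at Q: point load 14 at a = 2.38: Pab(L + a)/(6LEI) = 19.76/EI
  θ_P0 = 198.8/EI,  θ_Q0 = 147.8/EI
Flexibility coefficients: a unit moment at one end gives L/(3EI) there and L/(6EI) at the far end, so f₁₁ = f₂₂ = 1.583/EI and f₁₂ = f₂₁ = 0.7917/EI.
Compatibility — zero rotation at each built-in end:
  1.583 M_P + 0.7917 M_Q = 198.8
  0.7917 M_P + 1.583 M_Q = 147.8
Solving the pair gives M_P = 105.2 kN·m and M_Q = 40.73 kN·m (hogging).

M_Q = 40.73 kN·m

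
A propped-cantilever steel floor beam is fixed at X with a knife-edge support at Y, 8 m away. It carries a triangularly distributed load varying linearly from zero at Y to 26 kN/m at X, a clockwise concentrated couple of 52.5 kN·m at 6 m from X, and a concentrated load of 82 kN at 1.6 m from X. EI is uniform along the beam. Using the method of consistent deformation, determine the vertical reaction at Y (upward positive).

Remove the prop at Y; the released (primary) structure is a cantilever built in at X.
Downward deflection at the released point Y due to the loads:
  triangular load, peak 26 at the fixed end: w₀L⁴/(30EI) = 3550/EI
  clockwise couple 52.5 at a = 6: M₀a(2L − a)/(2EI) = 1575/EI
  point load 82 at a = 1.6: Pa²(3L − a)/(6EI) = 783.7/EI
  δ_0 = 5909/EI
Flexibility coefficient — unit upward force at Y: δ_{YY} = L³/(3EI) = 170.7/EI.
Compatibility at Y: δ_0 − R_Y·δ_{YY} = 0, so R_Y = 5909/170.7 = 34.62 kN.

R_Y = 34.62 kN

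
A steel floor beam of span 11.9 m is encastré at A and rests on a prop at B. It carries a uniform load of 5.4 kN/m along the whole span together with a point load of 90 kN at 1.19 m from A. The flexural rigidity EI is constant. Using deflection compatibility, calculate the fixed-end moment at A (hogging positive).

Release the roller at B. Primary structure: cantilever fixed at A.
Free-end deflection of the primary structure under the applied loading (downward +):
  UDL 5.4: wL⁴/(8EI) = 13536/EI
  point load 90 at a = 1.19: Pa²(3L − a)/(6EI) = 733/EI
  δ_0 = 14269/EI
Tip deflection under a unit load at B: L³/(3EI) = 561.7/EI.
Compatibility at B: δ_0 − R_B·δ_{BB} = 0, so R_B = 14269/561.7 = 25.4 kN.
Moment equilibrium about A: M_A = Σ(load moments about A) − R_B·L = 489.4 − 25.4×11.9 = 187.2 kN·m.

M_A = 187.2 kN·m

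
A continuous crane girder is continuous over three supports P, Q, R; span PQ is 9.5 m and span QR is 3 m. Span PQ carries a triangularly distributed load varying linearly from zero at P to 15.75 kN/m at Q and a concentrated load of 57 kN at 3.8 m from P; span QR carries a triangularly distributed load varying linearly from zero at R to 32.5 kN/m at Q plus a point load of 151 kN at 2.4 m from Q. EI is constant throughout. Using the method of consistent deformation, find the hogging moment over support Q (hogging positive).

M_Q = 156.3 kN·m

Take M_Q as the redundant. Released structure: two simple spans PQ and QR with a hinge at Q.
End slopes at the hinge Q, treating each span as simply supported:
  span PQ: triangular load, peak 15.75: w₀L³/(45EI) = 300.1/EI
  span PQ: point load 57 at a = 3.8: Pab(L + a)/(6LEI) = 288.1/EI
  span QR: triangular load, peak 32.5: w₀L³/(45EI) = 19.5/EI
  span QR: point load 151 at a = 2.4: Pab(L + b)/(6LEI) = 43.49/EI
  relative rotation θ_0 = (588.2 + 62.99)/EI = 651.1/EI
A unit hogging moment at Q produces rotation L₁/(3EI) + L₂/(3EI) = 4.167/EI.
Compatibility: M_Q·(L₁+L₂)/(3EI) = θ_0, giving M_Q = 156.3 kN·m (hogging).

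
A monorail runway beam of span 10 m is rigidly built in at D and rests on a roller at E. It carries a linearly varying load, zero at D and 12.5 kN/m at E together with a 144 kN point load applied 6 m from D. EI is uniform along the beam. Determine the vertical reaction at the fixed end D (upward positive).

R_D = 109.9 kN

Choose R_E as the redundant. The primary structure is the cantilever fixed at D.
Deflection at E on the released cantilever, summing each load's contribution:
  triangular load, peak 12.5 at the free end: 11w₀L⁴/(120EI) = 11458/EI
  point load 144 at a = 6: Pa²(3L − a)/(6EI) = 20736/EI
  δ_0 = 32194/EI
Tip deflection under a unit load at E: L³/(3EI) = 333.3/EI.
The prop prevents deflection at E: R_E = δ_0/δ_{EE} = 32194/333.3 = 96.58 kN.
Vertical equilibrium: R_D = ΣP − R_E = 206.5 − 96.58 = 109.9 kN.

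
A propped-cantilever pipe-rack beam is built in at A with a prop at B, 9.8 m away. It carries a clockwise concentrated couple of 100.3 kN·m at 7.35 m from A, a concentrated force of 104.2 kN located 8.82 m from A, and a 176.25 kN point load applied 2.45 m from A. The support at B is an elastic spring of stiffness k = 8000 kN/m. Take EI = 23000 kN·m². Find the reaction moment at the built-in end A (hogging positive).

Take the reaction at B as the redundant and release it; the primary structure is a cantilever fixed at A.
Downward deflection at the released point B due to the loads:
  clockwise couple 100.3 at a = 7.35: M₀a(2L − a)/(2EI) = 4515/EI
  point load 104.2 at a = 8.82: Pa²(3L − a)/(6EI) = 27803/EI
  point load 176.25 at a = 2.45: Pa²(3L − a)/(6EI) = 4752/EI
  δ_0 = 37071/EI
Tip deflection under a unit load at B: L³/(3EI) = 313.7/EI.
With EI = 23000 kN·m²: δ_0 = 1.6118 m and δ_{BB} = 0.01364 m/kN.
Compatibility — the spring shortens by R_B/k under the reaction it provides: δ_0 − R_B·δ_{BB} = R_B/k. With 1/k = 0.000125 m/kN, R_B = δ_0 / (δ_{BB} + 1/k) = 1.6118 / (0.01364 + 0.000125) = 117.1 kN.
Moment equilibrium about A: M_A = Σ(load moments about A) − R_B·L = 1451 − 117.1×9.8 = 303.7 kN·m.

M_A = 303.7 kN·m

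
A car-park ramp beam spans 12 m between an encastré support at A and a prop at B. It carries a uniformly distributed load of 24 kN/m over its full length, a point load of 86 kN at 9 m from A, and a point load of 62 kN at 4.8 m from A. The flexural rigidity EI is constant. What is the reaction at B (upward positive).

R_B = 175.3 kN

Remove the prop at B; the released (primary) structure is a cantilever built in at A.
Downward deflection at the released point B due to the loads:
  UDL 24: wL⁴/(8EI) = 62208/EI
  point load 86 at a = 9: Pa²(3L − a)/(6EI) = 31347/EI
  point load 62 at a = 4.8: Pa²(3L − a)/(6EI) = 7428/EI
  δ_0 = 100983/EI
Tip deflection under a unit load at B: L³/(3EI) = 576/EI.
Compatibility at B: δ_0 − R_B·δ_{BB} = 0, so R_B = 100983/576 = 175.3 kN.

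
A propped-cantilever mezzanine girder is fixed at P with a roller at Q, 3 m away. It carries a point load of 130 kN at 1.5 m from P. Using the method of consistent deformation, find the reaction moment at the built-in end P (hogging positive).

M_P = 73.12 kN·m

Remove the prop at Q; the released (primary) structure is a cantilever built in at P.
Primary-structure tip deflection at Q by superposition:
  point load 130 at a = 1.5: Pa²(3L − a)/(6EI) = 365.6/EI
Tip deflection under a unit load at Q: L³/(3EI) = 9/EI.
The prop prevents deflection at Q: R_Q = δ_0/δ_{QQ} = 365.6/9 = 40.62 kN.
Moment equilibrium about P: M_P = Σ(load moments about P) − R_Q·L = 195 − 40.62×3 = 73.12 kN·m.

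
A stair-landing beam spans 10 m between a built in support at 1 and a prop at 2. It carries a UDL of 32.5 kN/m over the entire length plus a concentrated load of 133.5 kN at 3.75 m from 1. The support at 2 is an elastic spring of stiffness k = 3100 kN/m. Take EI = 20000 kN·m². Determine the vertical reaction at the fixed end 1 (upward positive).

Release the roller at 2. Primary structure: cantilever fixed at 1.
Deflection at 2 on the released cantilever, summing each load's contribution:
  UDL 32.5: wL⁴/(8EI) = 40625/EI
  point load 133.5 at a = 3.75: Pa²(3L − a)/(6EI) = 8213/EI
  δ_0 = 48838/EI
Flexibility coefficient — unit upward force at 2: δ_{22} = L³/(3EI) = 333.3/EI.
With EI = 20000 kN·m²: δ_0 = 2.4419 m and δ_{22} = 0.016667 m/kN.
Compatibility — the spring shortens by R_2/k under the reaction it provides: δ_0 − R_2·δ_{22} = R_2/k. With 1/k = 0.000323 m/kN, R_2 = δ_0 / (δ_{22} + 1/k) = 2.4419 / (0.016667 + 0.000323) = 143.7 kN.
Vertical equilibrium: R_1 = ΣP − R_2 = 458.5 − 143.7 = 314.8 kN.

R_1 = 314.8 kN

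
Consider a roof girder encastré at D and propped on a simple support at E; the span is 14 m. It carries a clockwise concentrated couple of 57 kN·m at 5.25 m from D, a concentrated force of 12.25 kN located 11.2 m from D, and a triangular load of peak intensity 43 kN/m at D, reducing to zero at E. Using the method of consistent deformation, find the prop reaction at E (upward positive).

Remove the prop at E; the released (primary) structure is a cantilever built in at D.
Deflection at E on the released cantilever, summing each load's contribution:
  clockwise couple 57 at a = 5.25: M₀a(2L − a)/(2EI) = 3404/EI
  point load 12.25 at a = 11.2: Pa²(3L − a)/(6EI) = 7888/EI
  triangular load, peak 43 at the fixed end: w₀L⁴/(30EI) = 55063/EI
  δ_0 = 66355/EI
Flexibility coefficient — unit upward force at E: δ_{EE} = L³/(3EI) = 914.7/EI.
Compatibility at E: δ_0 − R_E·δ_{EE} = 0, so R_E = 66355/914.7 = 72.55 kN.

R_E = 72.55 kN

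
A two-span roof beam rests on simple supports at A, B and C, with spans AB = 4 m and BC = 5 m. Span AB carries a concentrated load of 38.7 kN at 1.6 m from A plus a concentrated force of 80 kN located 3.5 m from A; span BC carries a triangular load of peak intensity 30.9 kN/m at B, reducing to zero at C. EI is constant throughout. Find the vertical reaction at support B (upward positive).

Release continuity at B by inserting a hinge; the redundant is the internal moment M_B. The primary structure is two simply-supported spans AB and BC.
Rotations at B on the released spans (each span's end-slope, ×1/EI):
  span AB: point load 38.7 at a = 1.6: Pab(L + a)/(6LEI) = 34.68/EI
  span AB: point load 80 at a = 3.5: Pab(L + a)/(6LEI) = 43.75/EI
  span BC: triangular load, peak 30.9: w₀L³/(45EI) = 85.83/EI
  relative rotation θ_0 = (78.43 + 85.83)/EI = 164.3/EI
A unit hogging moment at B produces rotation L₁/(3EI) + L₂/(3EI) = 3/EI.
Compatibility: M_B·(L₁+L₂)/(3EI) = θ_0, giving M_B = 54.75 kN·m (hogging).
Span AB, ΣM about A with M_B applied at B: R_B^{AB}·4 = 341.9 + 54.75, so R_B^{AB} = 99.17 kN and R_A = 118.7 − 99.17 = 19.53 kN.
Span BC, ΣM about C: R_B^{BC}·5 = 257.5 + 54.75, so R_B^{BC} = 62.45 kN and R_C = 77.25 − 62.45 = 14.8 kN.
R_B = 99.17 + 62.45 = 161.6 kN.

R_B = 161.6 kN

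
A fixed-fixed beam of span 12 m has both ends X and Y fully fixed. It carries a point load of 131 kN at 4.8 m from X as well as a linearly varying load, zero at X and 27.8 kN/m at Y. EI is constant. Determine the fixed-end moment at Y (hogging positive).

Release both end moments; the primary structure is a simply-supported span XY with redundants M_X and M_Y.
On the primary (simply-supported) span, the end slopes from the loading are:
  at X: point load 131 at a = 4.8: Pab(L + b)/(6LEI) = 1207/EI
  at Y: point load 131 at a = 4.8: Pab(L + a)/(6LEI) = 1056/EI
  at X: triangular load, peak 27.8: 7w₀L³/(360EI) = 934.1/EI
  at Y: triangular load, peak 27.8: w₀L³/(45EI) = 1068/EI
  θ_X0 = 2141/EI,  θ_Y0 = 2124/EI
Flexibility coefficients: a unit moment at one end gives L/(3EI) there and L/(6EI) at the far end, so f₁₁ = f₂₂ = 4/EI and f₁₂ = f₂₁ = 2/EI.
Compatibility — zero rotation at each built-in end:
  4 M_X + 2 M_Y = 2141
  2 M_X + 4 M_Y = 2124
Solving the pair gives M_X = 359.8 kN·m and M_Y = 351.1 kN·m (hogging).

M_Y = 351.1 kN·m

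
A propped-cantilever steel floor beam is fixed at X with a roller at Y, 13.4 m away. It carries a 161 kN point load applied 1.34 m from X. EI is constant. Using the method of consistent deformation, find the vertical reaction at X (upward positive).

R_X = 158.7 kN

Remove the prop at Y; the released (primary) structure is a cantilever built in at X.
Free-end deflection of the primary structure under the applied loading (downward +):
  point load 161 at a = 1.34: Pa²(3L − a)/(6EI) = 1872/EI
Tip deflection under a unit load at Y: L³/(3EI) = 802/EI.
The prop prevents deflection at Y: R_Y = δ_0/δ_{YY} = 1872/802 = 2.334 kN.
Vertical equilibrium: R_X = ΣP − R_Y = 161 − 2.334 = 158.7 kN.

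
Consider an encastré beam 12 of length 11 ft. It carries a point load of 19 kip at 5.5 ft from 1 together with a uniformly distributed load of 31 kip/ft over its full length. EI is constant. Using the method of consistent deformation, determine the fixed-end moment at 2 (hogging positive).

M_2 = 338.7 kip·ft

Release both end moments; the primary structure is a simply-supported span 12 with redundants M_1 and M_2.
End rotations of the released simple span under the applied load (×1/EI):
  at 1: point load 19 at a = 5.5: Pab(L + b)/(6LEI) = 143.7/EI
  at 2: point load 19 at a = 5.5: Pab(L + a)/(6LEI) = 143.7/EI
  at 1: UDL 31: wL³/(24EI) = 1719/EI
  at 2: UDL 31: wL³/(24EI) = 1719/EI
  θ_10 = 1863/EI,  θ_20 = 1863/EI
Flexibility coefficients: a unit moment at one end gives L/(3EI) there and L/(6EI) at the far end, so f₁₁ = f₂₂ = 3.667/EI and f₁₂ = f₂₁ = 1.833/EI.
Compatibility — zero rotation at each built-in end:
  3.667 M_1 + 1.833 M_2 = 1863
  1.833 M_1 + 3.667 M_2 = 1863
Solving the pair gives M_1 = 338.7 kip·ft and M_2 = 338.7 kip·ft (hogging).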